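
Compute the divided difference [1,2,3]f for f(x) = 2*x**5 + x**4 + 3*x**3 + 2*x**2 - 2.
225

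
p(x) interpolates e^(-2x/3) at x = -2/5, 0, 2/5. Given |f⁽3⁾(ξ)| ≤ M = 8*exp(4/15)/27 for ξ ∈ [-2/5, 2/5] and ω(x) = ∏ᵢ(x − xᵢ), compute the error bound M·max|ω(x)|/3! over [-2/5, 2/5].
64*sqrt(3)*exp(4/15)/91125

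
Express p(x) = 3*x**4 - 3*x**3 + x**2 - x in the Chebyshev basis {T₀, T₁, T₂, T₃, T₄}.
(13/8)T₀ + (-13/4)T₁ + (2)T₂ + (-3/4)T₃ + (3/8)T₄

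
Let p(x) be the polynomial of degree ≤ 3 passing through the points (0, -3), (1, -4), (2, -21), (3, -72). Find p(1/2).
-21/8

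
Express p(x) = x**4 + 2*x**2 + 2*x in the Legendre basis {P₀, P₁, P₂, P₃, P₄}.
(13/15)P₀ + (2)P₁ + (40/21)P₂ + (8/35)P₄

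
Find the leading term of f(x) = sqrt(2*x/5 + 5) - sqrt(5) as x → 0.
sqrt(5)*x/25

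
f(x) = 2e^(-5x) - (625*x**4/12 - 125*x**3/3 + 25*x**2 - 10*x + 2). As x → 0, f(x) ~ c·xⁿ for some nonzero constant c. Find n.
5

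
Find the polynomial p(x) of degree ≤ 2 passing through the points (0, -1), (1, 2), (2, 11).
3*x**2 - 1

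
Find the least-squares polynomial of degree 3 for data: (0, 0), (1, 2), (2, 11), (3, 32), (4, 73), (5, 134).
17/126 + (-491/756)x + (173/126)x² + (89/108)x³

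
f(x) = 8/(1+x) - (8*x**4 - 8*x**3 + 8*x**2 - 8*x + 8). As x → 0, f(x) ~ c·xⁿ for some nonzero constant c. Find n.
5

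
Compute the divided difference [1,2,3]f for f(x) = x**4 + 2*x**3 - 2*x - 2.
37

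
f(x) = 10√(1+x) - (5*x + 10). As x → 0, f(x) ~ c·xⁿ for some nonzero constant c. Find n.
2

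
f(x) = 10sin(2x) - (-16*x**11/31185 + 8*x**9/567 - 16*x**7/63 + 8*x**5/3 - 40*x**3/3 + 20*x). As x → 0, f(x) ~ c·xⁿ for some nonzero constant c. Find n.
13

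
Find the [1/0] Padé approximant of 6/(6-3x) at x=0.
x/2 + 1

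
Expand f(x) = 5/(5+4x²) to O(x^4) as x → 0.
1 - 4*x**2/5 + O(x**4)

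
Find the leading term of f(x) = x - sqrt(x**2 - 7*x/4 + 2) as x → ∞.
7/8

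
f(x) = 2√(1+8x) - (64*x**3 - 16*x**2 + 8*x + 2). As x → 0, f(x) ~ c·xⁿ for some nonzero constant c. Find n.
4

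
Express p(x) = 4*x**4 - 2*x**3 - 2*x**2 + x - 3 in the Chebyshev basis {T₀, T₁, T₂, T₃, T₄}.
(-5/2)T₀ + (-1/2)T₁ + T₂ + (-1/2)T₃ + (1/2)T₄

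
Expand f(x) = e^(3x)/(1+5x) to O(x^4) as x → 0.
1 - 2*x + 29*x**2/2 - 68*x**3 + O(x**4)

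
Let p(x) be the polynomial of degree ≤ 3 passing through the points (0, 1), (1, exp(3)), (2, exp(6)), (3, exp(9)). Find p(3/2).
-exp(9)/16 - 1/16 + 9*exp(3)/16 + 9*exp(6)/16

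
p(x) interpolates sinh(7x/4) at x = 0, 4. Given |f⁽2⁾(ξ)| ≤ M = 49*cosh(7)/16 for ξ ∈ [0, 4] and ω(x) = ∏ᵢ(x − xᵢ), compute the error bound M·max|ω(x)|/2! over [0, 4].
49*cosh(7)/8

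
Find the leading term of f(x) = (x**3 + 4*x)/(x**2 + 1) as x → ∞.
x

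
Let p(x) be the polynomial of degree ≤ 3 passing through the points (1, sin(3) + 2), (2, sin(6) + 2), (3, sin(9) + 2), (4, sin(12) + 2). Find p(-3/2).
2 + 231*sin(3)/16 - 105*sin(12)/16 - 495*sin(6)/16 + 385*sin(9)/16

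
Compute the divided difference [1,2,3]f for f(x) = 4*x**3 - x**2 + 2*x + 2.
23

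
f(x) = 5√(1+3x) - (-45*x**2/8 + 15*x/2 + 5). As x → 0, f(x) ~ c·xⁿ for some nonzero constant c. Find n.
3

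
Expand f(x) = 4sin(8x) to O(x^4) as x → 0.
32*x - 1024*x**3/3 + O(x**4)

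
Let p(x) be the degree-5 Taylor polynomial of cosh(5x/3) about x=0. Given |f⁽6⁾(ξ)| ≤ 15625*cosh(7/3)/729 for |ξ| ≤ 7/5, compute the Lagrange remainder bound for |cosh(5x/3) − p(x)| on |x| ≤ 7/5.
117649*cosh(7/3)/524880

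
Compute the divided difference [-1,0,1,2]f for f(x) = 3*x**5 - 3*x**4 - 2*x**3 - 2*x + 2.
7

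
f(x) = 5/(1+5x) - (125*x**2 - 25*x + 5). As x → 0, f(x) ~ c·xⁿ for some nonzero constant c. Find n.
3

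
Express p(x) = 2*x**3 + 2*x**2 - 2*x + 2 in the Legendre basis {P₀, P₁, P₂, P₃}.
(8/3)P₀ + (-4/5)P₁ + (4/3)P₂ + (4/5)P₃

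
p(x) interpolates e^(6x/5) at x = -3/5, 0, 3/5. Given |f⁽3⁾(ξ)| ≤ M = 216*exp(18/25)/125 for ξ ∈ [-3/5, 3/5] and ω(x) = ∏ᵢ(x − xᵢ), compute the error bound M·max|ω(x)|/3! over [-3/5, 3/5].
216*sqrt(3)*exp(18/25)/15625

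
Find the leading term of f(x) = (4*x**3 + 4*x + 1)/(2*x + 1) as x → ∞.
2*x**2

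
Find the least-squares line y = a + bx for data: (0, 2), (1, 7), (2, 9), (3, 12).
a = 27/10, b = 16/5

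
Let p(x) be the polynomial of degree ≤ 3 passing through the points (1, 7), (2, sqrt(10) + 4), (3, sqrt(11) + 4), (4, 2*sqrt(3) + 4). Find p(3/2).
-5*sqrt(11)/16 + sqrt(3)/8 + 15*sqrt(10)/16 + 79/16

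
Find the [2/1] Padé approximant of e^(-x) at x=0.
(x**2/6 - 2*x/3 + 1)/(x/3 + 1)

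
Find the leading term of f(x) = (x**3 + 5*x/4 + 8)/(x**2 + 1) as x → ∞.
x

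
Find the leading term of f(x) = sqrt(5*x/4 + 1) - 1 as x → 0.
5*x/8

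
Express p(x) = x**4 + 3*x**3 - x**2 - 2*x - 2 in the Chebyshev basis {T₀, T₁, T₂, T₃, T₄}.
(-17/8)T₀ + (1/4)T₁ + (3/4)T₃ + (1/8)T₄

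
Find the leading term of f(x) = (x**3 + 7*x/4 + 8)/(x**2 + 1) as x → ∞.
x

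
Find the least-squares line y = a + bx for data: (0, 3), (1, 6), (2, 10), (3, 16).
a = 23/10, b = 43/10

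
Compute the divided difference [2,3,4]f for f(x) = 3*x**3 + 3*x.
27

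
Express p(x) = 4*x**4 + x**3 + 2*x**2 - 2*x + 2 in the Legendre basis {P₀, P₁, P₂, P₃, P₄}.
(52/15)P₀ + (-7/5)P₁ + (76/21)P₂ + (2/5)P₃ + (32/35)P₄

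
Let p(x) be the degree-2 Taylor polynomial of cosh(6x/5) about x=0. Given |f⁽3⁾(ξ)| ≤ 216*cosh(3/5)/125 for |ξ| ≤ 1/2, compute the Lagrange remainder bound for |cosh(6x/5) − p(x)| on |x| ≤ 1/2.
9*cosh(3/5)/250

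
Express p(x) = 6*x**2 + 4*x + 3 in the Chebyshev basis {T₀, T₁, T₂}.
(6)T₀ + (4)T₁ + (3)T₂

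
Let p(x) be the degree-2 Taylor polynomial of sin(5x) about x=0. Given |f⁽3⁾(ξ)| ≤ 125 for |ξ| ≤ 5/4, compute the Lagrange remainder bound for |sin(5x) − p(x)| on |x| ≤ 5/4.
15625/384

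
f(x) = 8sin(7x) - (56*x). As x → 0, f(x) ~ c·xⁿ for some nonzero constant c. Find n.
3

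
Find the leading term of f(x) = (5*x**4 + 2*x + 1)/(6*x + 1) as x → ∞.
5*x**3/6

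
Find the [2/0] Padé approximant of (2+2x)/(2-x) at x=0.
3*x**2/4 + 3*x/2 + 1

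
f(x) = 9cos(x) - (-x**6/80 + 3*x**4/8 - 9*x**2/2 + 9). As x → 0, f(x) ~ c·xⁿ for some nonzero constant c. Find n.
8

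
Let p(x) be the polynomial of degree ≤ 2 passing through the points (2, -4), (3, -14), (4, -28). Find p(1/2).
7/2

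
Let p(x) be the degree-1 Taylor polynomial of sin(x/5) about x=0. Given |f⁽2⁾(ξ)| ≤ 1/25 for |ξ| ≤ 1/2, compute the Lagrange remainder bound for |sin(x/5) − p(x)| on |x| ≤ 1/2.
1/200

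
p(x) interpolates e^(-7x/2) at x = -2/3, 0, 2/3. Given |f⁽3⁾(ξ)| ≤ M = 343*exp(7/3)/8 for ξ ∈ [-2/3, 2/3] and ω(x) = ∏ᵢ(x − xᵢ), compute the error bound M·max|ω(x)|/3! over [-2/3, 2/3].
343*sqrt(3)*exp(7/3)/729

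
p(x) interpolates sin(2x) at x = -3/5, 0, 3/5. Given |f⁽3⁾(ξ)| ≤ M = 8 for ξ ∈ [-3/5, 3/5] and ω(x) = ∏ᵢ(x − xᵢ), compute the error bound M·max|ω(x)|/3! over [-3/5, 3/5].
8*sqrt(3)/125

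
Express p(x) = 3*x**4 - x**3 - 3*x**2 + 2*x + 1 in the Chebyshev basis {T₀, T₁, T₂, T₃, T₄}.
(5/8)T₀ + (5/4)T₁ + (-1/4)T₃ + (3/8)T₄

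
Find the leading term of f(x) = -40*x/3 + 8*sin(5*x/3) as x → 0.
-500*x**3/81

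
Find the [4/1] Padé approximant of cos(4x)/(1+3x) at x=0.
(32*x**4/3 - 8*x**2 + 1)/(3*x + 1)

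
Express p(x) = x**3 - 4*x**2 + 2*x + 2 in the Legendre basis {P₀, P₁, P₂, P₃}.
(2/3)P₀ + (13/5)P₁ + (-8/3)P₂ + (2/5)P₃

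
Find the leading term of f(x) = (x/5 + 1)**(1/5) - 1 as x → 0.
x/25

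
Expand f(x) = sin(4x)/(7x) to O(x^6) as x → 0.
4/7 - 32*x**2/21 + 128*x**4/105 + O(x**6)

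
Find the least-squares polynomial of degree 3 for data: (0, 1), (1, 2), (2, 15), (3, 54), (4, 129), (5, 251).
71/63 + (-923/378)x + (251/252)x² + (205/108)x³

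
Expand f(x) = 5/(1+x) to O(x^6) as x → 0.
5 - 5*x + 5*x**2 - 5*x**3 + 5*x**4 - 5*x**5 + O(x**6)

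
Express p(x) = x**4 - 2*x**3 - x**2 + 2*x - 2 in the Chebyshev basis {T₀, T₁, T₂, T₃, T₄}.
(-17/8)T₀ + (1/2)T₁ + (-1/2)T₃ + (1/8)T₄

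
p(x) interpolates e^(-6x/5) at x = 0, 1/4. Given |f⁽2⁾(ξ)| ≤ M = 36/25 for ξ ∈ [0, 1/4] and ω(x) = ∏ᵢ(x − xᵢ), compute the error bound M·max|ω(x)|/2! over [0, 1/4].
9/800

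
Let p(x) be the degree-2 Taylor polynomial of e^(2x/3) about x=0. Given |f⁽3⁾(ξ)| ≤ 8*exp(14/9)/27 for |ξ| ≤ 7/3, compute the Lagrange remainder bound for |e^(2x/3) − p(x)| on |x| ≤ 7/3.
1372*exp(14/9)/2187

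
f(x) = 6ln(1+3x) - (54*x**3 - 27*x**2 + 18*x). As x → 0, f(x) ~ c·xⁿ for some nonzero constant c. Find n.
4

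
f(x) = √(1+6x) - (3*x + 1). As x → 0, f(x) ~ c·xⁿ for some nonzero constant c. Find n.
2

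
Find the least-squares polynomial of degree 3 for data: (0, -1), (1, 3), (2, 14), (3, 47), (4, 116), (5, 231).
-5/6 + (899/252)x + (-101/42)x² + (79/36)x³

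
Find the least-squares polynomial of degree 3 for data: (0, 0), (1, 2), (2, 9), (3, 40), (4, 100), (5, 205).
13/63 + (353/378)x + (-491/252)x² + (215/108)x³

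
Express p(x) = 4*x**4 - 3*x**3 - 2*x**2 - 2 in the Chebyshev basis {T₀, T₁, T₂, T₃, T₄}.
(-3/2)T₀ + (-9/4)T₁ + T₂ + (-3/4)T₃ + (1/2)T₄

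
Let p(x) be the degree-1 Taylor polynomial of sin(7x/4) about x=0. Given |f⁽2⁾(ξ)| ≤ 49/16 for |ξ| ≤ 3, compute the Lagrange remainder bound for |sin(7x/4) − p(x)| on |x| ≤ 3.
441/32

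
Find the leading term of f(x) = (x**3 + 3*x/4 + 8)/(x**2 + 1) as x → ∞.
x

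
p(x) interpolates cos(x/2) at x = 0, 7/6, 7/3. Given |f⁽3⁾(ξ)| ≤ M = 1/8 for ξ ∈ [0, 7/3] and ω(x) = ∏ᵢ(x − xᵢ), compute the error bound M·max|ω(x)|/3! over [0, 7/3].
343*sqrt(3)/46656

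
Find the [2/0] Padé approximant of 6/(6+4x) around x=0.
4*x**2/9 - 2*x/3 + 1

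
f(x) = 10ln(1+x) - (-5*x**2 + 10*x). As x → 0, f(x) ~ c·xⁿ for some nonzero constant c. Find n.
3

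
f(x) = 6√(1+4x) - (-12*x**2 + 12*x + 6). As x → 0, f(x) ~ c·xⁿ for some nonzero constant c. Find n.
3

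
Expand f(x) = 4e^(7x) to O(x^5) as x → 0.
4 + 28*x + 98*x**2 + 686*x**3/3 + 2401*x**4/6 + O(x**5)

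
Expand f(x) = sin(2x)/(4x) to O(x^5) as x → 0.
1/2 - x**2/3 + x**4/15 + O(x**5)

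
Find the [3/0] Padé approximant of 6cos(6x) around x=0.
6 - 108*x**2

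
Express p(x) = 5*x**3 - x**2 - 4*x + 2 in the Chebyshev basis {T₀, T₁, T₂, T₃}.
(3/2)T₀ + (-1/4)T₁ + (-1/2)T₂ + (5/4)T₃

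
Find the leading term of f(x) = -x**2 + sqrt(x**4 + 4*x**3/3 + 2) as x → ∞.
2*x/3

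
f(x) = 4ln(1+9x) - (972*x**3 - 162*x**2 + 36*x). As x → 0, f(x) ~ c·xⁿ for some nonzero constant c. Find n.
4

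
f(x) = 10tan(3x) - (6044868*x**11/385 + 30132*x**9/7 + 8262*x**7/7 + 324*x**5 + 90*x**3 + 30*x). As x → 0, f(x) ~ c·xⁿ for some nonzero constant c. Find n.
13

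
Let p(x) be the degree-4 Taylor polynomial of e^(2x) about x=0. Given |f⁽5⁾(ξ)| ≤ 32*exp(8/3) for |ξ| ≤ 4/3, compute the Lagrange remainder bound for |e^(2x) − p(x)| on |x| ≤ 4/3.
4096*exp(8/3)/3645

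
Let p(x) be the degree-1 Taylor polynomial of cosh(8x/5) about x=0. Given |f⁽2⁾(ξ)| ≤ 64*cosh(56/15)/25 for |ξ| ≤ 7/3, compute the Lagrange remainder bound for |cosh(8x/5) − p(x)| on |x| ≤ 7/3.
1568*cosh(56/15)/225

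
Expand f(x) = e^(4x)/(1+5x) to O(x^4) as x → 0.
1 - x + 13*x**2 - 163*x**3/3 + O(x**4)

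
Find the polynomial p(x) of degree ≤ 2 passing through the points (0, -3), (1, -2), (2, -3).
-x**2 + 2*x - 3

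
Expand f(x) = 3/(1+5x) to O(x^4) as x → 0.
3 - 15*x + 75*x**2 - 375*x**3 + O(x**4)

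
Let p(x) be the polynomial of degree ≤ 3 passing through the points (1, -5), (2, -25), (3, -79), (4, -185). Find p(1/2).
-17/8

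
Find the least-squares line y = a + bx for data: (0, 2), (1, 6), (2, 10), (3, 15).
a = 9/5, b = 43/10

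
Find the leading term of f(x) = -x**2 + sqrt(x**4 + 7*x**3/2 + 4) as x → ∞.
7*x/4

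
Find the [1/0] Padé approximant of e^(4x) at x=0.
4*x + 1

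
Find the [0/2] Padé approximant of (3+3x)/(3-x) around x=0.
1/(4*x**2/3 - 4*x/3 + 1)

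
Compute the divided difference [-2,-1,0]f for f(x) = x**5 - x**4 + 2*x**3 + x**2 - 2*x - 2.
-27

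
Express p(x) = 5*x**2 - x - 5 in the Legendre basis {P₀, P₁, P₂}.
(-10/3)P₀ - P₁ + (10/3)P₂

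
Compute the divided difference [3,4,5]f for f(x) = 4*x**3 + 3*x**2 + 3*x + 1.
51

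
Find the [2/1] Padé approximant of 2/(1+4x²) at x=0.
2 - 8*x**2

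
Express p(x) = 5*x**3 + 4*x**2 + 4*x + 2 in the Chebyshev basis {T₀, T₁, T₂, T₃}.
(4)T₀ + (31/4)T₁ + (2)T₂ + (5/4)T₃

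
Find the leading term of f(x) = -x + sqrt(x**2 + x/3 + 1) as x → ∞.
1/6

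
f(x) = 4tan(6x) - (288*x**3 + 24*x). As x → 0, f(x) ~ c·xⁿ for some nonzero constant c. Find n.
5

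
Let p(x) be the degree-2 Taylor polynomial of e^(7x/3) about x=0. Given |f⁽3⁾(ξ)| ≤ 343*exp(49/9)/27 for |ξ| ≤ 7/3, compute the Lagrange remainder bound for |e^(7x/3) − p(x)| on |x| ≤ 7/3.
117649*exp(49/9)/4374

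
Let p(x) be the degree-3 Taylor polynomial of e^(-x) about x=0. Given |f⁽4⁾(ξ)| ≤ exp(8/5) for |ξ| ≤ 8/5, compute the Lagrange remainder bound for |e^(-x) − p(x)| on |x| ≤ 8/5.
512*exp(8/5)/1875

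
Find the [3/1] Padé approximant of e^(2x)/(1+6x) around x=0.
(503*x**3/348 + 115*x**2/58 + 465*x/232 + 1)/(1393*x/232 + 1)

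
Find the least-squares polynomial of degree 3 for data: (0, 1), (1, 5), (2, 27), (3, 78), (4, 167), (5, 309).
8/9 + (-215/378)x + (194/63)x² + (101/54)x³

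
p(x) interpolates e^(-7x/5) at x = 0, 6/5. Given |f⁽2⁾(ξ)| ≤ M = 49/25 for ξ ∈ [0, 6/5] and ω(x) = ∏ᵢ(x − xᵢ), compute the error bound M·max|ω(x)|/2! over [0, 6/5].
441/1250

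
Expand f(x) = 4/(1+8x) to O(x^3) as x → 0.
4 - 32*x + 256*x**2 + O(x**3)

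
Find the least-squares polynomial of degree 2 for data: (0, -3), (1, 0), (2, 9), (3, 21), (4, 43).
-96/35 + (-29/70)x + (41/14)x²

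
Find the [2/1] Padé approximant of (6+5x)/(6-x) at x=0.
(5*x/6 + 1)/(1 - x/6)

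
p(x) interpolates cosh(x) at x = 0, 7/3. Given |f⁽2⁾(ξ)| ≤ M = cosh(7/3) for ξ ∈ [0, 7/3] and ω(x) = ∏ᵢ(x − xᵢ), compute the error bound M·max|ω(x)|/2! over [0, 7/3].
49*cosh(7/3)/72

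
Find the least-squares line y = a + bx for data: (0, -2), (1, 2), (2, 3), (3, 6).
a = -3/2, b = 5/2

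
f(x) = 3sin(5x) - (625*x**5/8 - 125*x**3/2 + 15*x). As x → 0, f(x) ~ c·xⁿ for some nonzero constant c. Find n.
7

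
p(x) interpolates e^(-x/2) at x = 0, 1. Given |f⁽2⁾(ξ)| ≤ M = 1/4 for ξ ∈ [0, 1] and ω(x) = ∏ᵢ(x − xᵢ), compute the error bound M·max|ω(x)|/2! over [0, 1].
1/32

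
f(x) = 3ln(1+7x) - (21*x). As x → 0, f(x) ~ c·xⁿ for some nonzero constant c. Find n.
2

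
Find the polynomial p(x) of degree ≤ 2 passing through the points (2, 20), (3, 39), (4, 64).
3*x**2 + 4*x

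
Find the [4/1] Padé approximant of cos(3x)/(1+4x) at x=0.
(27*x**4/8 - 9*x**2/2 + 1)/(4*x + 1)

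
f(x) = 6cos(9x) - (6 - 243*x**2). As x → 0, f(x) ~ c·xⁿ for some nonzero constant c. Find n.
4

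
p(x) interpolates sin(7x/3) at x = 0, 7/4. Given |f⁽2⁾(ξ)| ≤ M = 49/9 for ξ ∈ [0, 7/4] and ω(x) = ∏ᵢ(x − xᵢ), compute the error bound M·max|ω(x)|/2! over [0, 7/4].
2401/1152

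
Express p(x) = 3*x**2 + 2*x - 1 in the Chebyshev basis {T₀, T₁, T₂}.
(1/2)T₀ + (2)T₁ + (3/2)T₂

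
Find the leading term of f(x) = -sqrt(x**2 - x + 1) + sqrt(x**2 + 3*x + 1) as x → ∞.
2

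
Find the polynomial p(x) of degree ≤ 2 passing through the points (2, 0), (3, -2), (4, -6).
-x**2 + 3*x - 2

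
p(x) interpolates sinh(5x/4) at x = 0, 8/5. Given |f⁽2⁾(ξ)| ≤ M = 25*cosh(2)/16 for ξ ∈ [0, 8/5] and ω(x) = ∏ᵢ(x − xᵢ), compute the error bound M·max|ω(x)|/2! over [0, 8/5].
cosh(2)/2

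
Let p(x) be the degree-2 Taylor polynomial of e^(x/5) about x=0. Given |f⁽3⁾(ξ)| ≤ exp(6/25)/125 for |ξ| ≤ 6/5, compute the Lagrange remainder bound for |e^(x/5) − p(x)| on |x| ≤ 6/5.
36*exp(6/25)/15625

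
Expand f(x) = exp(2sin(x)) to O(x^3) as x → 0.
1 + 2*x + 2*x**2 + O(x**3)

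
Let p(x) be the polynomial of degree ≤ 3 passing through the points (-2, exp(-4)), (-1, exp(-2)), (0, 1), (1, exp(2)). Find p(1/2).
(-5*exp(2) + 1 + 5*(3 + exp(2))*exp(4))*exp(-4)/16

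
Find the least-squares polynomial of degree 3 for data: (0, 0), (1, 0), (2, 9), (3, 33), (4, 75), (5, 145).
-13/126 + (-1523/756)x + (349/252)x² + (26/27)x³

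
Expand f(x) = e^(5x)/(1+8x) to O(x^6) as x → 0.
1 - 3*x + 73*x**2/2 - 1627*x**3/6 + 17563*x**4/8 - 420887*x**5/24 + O(x**6)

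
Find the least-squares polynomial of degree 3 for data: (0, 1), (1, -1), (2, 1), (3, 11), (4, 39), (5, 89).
20/21 + (-125/126)x + (-11/6)x² + (10/9)x³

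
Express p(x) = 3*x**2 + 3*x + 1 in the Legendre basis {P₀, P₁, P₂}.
(2)P₀ + (3)P₁ + (2)P₂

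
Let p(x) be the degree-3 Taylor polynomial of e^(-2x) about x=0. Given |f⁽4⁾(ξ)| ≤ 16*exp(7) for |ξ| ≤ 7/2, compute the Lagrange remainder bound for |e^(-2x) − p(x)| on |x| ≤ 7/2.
2401*exp(7)/24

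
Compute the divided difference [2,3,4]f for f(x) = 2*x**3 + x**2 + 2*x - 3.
19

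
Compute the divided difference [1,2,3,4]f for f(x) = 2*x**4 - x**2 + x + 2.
20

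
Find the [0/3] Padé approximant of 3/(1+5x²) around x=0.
3/(5*x**2 + 1)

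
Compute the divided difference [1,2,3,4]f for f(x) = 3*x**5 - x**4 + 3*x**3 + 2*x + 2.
188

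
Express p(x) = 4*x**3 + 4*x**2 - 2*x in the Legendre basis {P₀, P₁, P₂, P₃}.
(4/3)P₀ + (2/5)P₁ + (8/3)P₂ + (8/5)P₃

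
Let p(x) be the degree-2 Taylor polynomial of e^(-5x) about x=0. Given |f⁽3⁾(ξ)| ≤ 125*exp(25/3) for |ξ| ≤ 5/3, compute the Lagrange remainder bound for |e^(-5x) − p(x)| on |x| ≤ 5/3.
15625*exp(25/3)/162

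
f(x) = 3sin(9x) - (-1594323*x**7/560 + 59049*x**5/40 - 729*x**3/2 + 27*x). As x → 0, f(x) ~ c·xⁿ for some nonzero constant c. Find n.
9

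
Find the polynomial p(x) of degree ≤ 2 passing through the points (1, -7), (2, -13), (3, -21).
-x**2 - 3*x - 3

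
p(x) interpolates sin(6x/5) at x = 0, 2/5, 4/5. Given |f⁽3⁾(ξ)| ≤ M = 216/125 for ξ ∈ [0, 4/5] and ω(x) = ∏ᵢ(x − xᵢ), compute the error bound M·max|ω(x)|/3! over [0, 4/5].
64*sqrt(3)/15625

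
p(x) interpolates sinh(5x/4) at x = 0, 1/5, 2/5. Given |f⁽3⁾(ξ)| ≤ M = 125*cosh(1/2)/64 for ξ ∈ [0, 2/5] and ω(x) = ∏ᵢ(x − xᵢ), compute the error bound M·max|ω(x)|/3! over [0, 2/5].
sqrt(3)*cosh(1/2)/1728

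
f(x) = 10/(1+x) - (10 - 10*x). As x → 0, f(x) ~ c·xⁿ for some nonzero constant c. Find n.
2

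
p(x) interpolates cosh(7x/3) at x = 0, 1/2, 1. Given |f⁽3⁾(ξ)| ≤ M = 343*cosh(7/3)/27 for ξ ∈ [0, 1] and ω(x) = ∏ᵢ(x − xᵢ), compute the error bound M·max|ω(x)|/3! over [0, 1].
343*sqrt(3)*cosh(7/3)/5832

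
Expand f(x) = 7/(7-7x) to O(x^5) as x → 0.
1 + x + x**2 + x**3 + x**4 + O(x**5)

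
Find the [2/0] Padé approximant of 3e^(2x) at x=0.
6*x**2 + 6*x + 3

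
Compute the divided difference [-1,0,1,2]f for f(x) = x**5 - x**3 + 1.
4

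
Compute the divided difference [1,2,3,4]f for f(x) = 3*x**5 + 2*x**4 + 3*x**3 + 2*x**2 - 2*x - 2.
218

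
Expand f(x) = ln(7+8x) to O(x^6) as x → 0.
log(7) + 8*x/7 - 32*x**2/49 + 512*x**3/1029 - 1024*x**4/2401 + 32768*x**5/84035 + O(x**6)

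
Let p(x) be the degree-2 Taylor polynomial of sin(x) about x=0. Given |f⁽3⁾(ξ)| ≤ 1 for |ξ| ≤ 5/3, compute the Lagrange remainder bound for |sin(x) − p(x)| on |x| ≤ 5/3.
125/162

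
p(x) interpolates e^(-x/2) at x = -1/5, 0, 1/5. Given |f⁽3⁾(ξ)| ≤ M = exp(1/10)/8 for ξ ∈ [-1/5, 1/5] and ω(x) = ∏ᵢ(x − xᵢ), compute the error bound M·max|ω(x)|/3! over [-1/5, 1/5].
sqrt(3)*exp(1/10)/27000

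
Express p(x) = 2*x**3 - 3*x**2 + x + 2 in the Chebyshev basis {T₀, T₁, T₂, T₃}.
(1/2)T₀ + (5/2)T₁ + (-3/2)T₂ + (1/2)T₃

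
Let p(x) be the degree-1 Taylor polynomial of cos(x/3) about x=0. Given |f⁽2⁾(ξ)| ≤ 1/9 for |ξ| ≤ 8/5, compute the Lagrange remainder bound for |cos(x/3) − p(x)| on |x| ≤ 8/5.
32/225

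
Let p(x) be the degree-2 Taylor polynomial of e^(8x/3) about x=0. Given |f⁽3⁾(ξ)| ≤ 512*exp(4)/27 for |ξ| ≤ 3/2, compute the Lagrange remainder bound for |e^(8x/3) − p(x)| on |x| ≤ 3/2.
32*exp(4)/3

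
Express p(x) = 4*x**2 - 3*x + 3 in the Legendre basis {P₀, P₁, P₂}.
(13/3)P₀ + (-3)P₁ + (8/3)P₂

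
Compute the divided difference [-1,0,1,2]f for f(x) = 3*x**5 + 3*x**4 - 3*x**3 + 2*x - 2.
18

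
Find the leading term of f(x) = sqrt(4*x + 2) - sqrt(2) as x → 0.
sqrt(2)*x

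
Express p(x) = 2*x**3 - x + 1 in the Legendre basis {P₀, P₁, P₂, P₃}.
P₀ + (1/5)P₁ + (4/5)P₃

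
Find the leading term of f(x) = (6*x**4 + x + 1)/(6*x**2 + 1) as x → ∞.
x**2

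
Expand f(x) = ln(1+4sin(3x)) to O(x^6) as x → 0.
12*x - 72*x**2 + 558*x**3 - 4968*x**4 + 94365*x**5/2 + O(x**6)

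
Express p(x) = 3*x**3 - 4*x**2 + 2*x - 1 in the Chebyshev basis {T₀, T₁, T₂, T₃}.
(-3)T₀ + (17/4)T₁ + (-2)T₂ + (3/4)T₃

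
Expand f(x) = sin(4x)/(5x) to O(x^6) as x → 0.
4/5 - 32*x**2/15 + 128*x**4/75 + O(x**6)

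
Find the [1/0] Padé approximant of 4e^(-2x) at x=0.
4 - 8*x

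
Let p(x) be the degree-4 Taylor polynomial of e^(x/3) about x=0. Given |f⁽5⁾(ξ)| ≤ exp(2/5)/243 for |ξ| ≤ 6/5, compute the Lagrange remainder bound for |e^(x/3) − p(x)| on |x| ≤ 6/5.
4*exp(2/5)/46875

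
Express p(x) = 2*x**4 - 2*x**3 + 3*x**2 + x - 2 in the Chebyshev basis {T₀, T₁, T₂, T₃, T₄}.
(1/4)T₀ + (-1/2)T₁ + (5/2)T₂ + (-1/2)T₃ + (1/4)T₄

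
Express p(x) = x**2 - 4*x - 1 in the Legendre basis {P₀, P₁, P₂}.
(-2/3)P₀ + (-4)P₁ + (2/3)P₂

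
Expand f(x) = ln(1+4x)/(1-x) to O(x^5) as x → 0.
4*x - 4*x**2 + 52*x**3/3 - 140*x**4/3 + O(x**5)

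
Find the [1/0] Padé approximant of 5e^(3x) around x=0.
15*x + 5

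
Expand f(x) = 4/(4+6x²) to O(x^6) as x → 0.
1 - 3*x**2/2 + 9*x**4/4 + O(x**6)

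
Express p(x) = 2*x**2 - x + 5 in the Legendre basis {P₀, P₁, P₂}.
(17/3)P₀ - P₁ + (4/3)P₂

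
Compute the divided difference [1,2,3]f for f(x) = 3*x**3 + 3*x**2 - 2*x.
21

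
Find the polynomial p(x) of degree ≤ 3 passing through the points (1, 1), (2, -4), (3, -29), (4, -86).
-2*x**3 + 2*x**2 + 3*x - 2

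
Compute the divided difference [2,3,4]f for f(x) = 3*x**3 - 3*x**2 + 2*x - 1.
24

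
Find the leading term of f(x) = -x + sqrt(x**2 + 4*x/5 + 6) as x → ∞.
2/5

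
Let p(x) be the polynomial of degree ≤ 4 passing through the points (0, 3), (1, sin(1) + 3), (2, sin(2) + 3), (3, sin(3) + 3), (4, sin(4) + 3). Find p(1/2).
-35*sin(2)/64 - 5*sin(4)/128 + 7*sin(3)/32 + 35*sin(1)/32 + 3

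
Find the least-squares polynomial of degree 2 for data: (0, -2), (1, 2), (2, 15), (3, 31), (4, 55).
-79/35 + (141/70)x + (43/14)x²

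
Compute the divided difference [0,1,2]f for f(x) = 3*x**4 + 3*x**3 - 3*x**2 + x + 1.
27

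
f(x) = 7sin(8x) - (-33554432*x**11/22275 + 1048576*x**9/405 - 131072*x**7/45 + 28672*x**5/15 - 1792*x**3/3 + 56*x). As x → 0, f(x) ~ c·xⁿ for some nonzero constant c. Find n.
13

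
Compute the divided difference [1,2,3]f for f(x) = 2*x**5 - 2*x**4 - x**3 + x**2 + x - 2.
125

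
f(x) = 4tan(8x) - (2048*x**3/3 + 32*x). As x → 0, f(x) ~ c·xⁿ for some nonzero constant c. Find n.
5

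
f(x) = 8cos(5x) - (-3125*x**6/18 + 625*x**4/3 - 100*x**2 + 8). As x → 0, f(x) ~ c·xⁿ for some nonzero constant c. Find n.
8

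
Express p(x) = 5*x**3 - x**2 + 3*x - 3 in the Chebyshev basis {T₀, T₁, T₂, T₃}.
(-7/2)T₀ + (27/4)T₁ + (-1/2)T₂ + (5/4)T₃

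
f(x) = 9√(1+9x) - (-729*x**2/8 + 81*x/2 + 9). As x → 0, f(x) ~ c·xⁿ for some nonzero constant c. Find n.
3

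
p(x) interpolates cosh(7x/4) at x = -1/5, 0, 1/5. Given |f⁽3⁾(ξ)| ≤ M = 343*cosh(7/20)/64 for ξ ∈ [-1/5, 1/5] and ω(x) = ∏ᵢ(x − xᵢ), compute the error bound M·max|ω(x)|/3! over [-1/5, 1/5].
343*sqrt(3)*cosh(7/20)/216000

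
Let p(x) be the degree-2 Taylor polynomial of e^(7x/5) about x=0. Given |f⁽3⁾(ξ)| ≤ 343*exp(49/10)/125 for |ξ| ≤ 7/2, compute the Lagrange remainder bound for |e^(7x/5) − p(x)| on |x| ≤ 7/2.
117649*exp(49/10)/6000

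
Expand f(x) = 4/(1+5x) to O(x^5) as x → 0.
4 - 20*x + 100*x**2 - 500*x**3 + 2500*x**4 + O(x**5)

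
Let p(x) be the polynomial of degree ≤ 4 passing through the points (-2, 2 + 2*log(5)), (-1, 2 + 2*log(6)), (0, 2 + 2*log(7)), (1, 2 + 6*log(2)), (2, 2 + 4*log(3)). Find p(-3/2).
2 + log(72*sqrt(2)*3**(1/32)*5**(35/64)*7**(29/32)/49)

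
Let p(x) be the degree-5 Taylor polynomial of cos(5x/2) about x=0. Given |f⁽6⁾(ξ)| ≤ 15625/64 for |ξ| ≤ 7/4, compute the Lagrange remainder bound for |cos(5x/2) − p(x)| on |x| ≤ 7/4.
367653125/37748736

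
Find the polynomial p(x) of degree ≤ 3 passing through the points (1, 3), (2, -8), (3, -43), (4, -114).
-2*x**3 + 3*x + 2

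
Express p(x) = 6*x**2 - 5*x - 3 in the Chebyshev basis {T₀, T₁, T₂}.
(-5)T₁ + (3)T₂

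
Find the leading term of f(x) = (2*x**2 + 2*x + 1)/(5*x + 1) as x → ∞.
2*x/5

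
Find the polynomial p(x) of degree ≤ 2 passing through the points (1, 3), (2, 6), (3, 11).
x**2 + 2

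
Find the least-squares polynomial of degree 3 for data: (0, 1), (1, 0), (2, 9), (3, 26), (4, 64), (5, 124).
11/14 + (-125/84)x + (9/14)x² + (11/12)x³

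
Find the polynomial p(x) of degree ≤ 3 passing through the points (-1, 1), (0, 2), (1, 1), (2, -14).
-2*x**3 - x**2 + 2*x + 2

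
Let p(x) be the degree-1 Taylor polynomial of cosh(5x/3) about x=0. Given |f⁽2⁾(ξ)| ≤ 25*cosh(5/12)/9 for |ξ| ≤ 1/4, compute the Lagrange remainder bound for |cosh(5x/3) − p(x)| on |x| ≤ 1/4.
25*cosh(5/12)/288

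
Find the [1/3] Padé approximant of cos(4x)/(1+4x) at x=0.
(1 - 5*x/3)/(56*x**3/3 + 4*x**2/3 + 7*x/3 + 1)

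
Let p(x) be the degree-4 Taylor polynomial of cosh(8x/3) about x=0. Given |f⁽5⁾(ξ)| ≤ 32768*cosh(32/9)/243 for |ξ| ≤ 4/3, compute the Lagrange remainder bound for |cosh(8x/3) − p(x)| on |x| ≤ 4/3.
4194304*cosh(32/9)/885735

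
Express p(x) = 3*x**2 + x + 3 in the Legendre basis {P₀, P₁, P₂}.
(4)P₀ + P₁ + (2)P₂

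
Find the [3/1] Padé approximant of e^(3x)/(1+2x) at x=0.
(171*x**3/8 + 45*x**2/4 + 39*x/4 + 1)/(35*x/4 + 1)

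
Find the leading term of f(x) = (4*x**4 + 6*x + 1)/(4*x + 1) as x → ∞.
x**3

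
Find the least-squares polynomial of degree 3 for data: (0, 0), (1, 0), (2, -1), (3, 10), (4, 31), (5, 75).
5/42 + (163/252)x + (-29/12)x² + (19/18)x³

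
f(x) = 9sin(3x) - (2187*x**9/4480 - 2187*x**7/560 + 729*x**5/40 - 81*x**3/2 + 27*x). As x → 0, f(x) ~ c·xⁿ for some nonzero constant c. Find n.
11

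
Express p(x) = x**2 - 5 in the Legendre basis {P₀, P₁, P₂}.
(-14/3)P₀ + (2/3)P₂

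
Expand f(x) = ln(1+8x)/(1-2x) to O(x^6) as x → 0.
8*x - 16*x**2 + 416*x**3/3 - 2240*x**4/3 + 75904*x**5/15 + O(x**6)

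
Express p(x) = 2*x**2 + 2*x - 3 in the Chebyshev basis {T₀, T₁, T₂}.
(-2)T₀ + (2)T₁ + T₂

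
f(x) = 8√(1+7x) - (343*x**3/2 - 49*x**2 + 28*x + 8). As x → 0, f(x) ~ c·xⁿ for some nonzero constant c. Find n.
4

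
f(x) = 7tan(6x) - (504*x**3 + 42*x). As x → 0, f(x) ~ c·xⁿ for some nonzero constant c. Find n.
5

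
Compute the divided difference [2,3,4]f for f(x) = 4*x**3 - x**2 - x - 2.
35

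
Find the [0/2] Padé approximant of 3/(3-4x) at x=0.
1/(1 - 4*x/3)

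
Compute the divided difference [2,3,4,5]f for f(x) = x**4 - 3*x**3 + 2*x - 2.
11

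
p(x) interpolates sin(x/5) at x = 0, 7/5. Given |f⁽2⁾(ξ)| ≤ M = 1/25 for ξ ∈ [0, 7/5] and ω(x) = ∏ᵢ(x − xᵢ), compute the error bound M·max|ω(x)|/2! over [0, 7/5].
49/5000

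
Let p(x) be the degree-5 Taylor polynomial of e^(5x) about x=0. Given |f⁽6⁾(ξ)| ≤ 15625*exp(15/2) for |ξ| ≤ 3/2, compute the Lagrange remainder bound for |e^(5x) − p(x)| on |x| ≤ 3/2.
253125*exp(15/2)/1024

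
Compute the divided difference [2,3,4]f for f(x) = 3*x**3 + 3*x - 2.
27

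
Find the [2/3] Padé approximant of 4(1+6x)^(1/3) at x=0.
(56*x**2 + 32*x + 4)/(-4*x**3/3 + 6*x**2 + 6*x + 1)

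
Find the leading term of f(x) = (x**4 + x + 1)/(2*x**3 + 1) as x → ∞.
x/2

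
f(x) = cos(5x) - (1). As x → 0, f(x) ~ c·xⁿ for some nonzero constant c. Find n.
2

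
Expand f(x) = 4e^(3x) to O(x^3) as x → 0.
4 + 12*x + 18*x**2 + O(x**3)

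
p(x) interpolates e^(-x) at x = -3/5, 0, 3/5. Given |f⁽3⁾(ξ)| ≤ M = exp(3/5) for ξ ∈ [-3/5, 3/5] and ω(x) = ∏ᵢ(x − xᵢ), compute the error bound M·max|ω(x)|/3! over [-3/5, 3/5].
sqrt(3)*exp(3/5)/125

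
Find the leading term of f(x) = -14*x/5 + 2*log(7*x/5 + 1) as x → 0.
-49*x**2/25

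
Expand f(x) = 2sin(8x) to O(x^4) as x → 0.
16*x - 512*x**3/3 + O(x**4)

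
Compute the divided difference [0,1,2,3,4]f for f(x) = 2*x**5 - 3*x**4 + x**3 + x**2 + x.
17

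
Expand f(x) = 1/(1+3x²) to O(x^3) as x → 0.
1 - 3*x**2 + O(x**3)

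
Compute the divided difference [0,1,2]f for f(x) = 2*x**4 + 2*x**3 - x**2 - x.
19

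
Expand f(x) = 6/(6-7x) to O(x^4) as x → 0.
1 + 7*x/6 + 49*x**2/36 + 343*x**3/216 + O(x**4)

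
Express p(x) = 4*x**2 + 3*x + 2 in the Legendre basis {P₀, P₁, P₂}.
(10/3)P₀ + (3)P₁ + (8/3)P₂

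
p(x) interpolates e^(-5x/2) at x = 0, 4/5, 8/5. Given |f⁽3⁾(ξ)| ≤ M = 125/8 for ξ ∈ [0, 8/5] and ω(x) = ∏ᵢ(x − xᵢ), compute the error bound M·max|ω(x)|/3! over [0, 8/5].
8*sqrt(3)/27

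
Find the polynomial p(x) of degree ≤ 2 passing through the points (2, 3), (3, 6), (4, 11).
x**2 - 2*x + 3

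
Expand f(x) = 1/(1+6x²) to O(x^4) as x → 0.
1 - 6*x**2 + O(x**4)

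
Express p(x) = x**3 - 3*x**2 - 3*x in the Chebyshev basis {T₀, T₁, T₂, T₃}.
(-3/2)T₀ + (-9/4)T₁ + (-3/2)T₂ + (1/4)T₃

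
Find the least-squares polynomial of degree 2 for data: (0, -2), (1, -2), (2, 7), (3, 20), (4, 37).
-18/7 + (-6/7)x + (19/7)x²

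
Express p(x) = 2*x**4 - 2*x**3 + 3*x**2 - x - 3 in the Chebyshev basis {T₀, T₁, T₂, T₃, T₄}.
(-3/4)T₀ + (-5/2)T₁ + (5/2)T₂ + (-1/2)T₃ + (1/4)T₄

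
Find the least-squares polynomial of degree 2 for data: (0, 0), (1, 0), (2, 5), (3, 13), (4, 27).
1/35 + (-151/70)x + (31/14)x²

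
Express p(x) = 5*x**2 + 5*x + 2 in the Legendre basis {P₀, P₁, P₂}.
(11/3)P₀ + (5)P₁ + (10/3)P₂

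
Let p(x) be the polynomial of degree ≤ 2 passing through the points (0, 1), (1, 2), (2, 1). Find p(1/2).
7/4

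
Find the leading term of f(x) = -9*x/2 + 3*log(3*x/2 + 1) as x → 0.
-27*x**2/8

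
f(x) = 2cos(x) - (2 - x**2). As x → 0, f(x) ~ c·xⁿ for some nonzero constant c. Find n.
4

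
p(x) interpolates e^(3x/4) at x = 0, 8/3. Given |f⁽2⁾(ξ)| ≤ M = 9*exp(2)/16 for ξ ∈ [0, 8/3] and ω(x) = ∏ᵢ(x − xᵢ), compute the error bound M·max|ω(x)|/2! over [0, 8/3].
exp(2)/2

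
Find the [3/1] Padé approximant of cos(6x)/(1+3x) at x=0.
(18*x**3 - 12*x**2 - 2*x + 1)/(x + 1)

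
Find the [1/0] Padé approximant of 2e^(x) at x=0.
2*x + 2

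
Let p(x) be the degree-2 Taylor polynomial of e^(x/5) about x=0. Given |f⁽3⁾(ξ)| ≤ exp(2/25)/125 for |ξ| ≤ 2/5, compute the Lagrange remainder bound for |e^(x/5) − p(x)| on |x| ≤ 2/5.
4*exp(2/25)/46875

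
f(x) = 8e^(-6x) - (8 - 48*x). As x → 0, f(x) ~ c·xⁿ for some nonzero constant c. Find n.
2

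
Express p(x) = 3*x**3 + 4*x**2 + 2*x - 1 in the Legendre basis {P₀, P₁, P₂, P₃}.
(1/3)P₀ + (19/5)P₁ + (8/3)P₂ + (6/5)P₃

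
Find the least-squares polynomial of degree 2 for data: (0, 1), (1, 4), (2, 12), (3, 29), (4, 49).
33/35 + (-13/70)x + (43/14)x²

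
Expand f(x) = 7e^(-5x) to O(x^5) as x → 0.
7 - 35*x + 175*x**2/2 - 875*x**3/6 + 4375*x**4/24 + O(x**5)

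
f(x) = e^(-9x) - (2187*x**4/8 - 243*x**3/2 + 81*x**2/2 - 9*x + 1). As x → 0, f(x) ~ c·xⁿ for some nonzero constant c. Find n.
5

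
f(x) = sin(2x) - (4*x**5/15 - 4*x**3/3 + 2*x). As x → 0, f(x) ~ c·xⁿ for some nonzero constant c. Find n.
7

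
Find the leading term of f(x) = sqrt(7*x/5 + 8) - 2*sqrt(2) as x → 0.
7*sqrt(2)*x/40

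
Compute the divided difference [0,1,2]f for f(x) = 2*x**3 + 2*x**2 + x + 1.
8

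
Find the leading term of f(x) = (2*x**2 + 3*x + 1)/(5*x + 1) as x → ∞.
2*x/5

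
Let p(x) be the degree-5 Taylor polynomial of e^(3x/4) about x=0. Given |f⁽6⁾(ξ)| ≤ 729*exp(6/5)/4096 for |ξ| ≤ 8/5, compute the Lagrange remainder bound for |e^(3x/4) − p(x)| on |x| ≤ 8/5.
324*exp(6/5)/78125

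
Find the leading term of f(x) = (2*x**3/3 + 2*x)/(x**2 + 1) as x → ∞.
2*x/3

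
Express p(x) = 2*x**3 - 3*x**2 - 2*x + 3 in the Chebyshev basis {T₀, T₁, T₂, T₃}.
(3/2)T₀ + (-1/2)T₁ + (-3/2)T₂ + (1/2)T₃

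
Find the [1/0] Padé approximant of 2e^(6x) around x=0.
12*x + 2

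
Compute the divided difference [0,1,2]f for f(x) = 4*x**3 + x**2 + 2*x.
13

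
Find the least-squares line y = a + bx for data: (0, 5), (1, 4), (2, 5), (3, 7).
a = 21/5, b = 7/10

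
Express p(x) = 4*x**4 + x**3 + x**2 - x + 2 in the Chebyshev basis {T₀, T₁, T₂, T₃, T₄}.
(4)T₀ + (-1/4)T₁ + (5/2)T₂ + (1/4)T₃ + (1/2)T₄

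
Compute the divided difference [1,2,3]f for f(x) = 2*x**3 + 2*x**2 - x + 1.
14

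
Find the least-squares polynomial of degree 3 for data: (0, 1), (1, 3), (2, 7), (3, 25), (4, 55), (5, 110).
68/63 + (269/189)x + (-247/252)x² + (109/108)x³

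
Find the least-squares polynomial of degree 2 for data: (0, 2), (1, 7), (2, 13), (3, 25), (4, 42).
87/35 + (43/35)x + (15/7)x²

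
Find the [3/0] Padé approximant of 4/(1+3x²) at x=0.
4 - 12*x**2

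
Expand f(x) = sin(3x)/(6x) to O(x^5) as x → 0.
1/2 - 3*x**2/4 + 27*x**4/80 + O(x**5)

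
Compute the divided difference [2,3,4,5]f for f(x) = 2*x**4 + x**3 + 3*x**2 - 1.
29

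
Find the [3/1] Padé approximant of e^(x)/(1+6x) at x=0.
(4571*x**3/26328 + 2189*x**2/4388 + 4389*x/4388 + 1)/(26329*x/4388 + 1)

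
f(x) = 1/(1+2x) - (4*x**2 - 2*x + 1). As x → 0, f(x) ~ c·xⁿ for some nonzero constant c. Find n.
3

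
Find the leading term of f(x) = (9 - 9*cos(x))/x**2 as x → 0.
9/2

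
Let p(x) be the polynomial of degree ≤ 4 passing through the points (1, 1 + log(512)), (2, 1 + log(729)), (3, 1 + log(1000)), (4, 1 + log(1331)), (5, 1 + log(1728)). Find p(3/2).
1 + log(729*11**(21/32)*2**(75/128)*3**(57/128)*5**(23/64)/25)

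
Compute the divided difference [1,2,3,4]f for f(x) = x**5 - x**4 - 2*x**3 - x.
53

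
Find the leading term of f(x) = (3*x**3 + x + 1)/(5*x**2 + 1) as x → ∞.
3*x/5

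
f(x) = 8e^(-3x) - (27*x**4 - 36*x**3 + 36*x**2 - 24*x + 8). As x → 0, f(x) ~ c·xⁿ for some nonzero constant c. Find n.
5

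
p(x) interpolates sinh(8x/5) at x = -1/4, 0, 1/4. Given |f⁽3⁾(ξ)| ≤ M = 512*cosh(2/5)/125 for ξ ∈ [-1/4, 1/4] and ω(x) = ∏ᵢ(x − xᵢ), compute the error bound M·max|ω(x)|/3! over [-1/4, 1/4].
8*sqrt(3)*cosh(2/5)/3375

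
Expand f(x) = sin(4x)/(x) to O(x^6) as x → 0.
4 - 32*x**2/3 + 128*x**4/15 + O(x**6)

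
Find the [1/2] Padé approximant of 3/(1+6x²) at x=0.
3/(6*x**2 + 1)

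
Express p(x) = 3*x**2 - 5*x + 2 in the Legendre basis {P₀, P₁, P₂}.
(3)P₀ + (-5)P₁ + (2)P₂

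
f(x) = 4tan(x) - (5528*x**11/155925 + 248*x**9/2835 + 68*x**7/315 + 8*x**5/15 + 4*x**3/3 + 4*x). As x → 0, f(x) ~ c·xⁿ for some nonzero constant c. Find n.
13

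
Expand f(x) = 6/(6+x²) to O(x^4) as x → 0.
1 - x**2/6 + O(x**4)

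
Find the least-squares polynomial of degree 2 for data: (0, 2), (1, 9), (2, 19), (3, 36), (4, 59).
83/35 + (207/70)x + (39/14)x²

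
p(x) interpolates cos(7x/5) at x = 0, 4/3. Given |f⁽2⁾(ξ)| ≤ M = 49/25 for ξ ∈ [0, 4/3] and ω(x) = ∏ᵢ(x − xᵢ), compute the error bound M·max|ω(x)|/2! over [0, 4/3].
98/225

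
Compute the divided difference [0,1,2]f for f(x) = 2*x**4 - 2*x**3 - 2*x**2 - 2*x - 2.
6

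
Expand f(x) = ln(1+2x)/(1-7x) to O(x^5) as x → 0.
2*x + 12*x**2 + 260*x**3/3 + 1808*x**4/3 + O(x**5)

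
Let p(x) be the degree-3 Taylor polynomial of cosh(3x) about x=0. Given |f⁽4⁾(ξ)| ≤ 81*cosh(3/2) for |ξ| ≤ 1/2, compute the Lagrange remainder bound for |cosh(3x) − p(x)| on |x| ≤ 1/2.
27*cosh(3/2)/128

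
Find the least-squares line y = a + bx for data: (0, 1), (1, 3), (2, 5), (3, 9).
a = 3/5, b = 13/5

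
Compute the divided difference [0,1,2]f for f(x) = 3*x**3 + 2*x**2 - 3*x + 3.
11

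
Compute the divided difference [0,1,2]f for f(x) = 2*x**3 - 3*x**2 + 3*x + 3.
3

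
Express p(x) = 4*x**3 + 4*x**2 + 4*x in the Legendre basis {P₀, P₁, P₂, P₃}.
(4/3)P₀ + (32/5)P₁ + (8/3)P₂ + (8/5)P₃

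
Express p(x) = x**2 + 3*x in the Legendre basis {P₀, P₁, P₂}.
(1/3)P₀ + (3)P₁ + (2/3)P₂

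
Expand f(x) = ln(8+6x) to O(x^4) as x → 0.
log(8) + 3*x/4 - 9*x**2/32 + 9*x**3/64 + O(x**4)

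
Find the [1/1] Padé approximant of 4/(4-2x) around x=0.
1/(1 - x/2)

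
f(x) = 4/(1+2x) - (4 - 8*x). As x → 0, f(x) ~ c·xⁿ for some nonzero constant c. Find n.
2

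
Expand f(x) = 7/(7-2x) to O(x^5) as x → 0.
1 + 2*x/7 + 4*x**2/49 + 8*x**3/343 + 16*x**4/2401 + O(x**5)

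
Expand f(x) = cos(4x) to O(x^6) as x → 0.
1 - 8*x**2 + 32*x**4/3 + O(x**6)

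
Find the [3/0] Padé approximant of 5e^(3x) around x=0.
45*x**3/2 + 45*x**2/2 + 15*x + 5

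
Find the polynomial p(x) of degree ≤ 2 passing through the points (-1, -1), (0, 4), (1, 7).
-x**2 + 4*x + 4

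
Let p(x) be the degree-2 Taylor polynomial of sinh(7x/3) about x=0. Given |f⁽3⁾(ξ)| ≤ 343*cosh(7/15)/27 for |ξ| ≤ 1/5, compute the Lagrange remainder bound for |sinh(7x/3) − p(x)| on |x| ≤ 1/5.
343*cosh(7/15)/20250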